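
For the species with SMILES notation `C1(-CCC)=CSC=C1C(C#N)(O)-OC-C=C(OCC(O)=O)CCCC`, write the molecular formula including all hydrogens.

Heavy atoms from the SMILES: 18 C, 1 N, 5 O, 1 S.
Implicit hydrogens by atom environment:
  7 × C: 2 H each → 14
  4 × C: no H
  3 × O: no H
  2 × C: 3 H each → 6
  2 × C (aromatic): 1 H each → 2
  2 × C (aromatic): no H
  2 × O: 1 H each → 2
  1 × C: 1 H
  1 × N: no H
  1 × S (aromatic): no H
  Total hydrogens = 25.
Molecular formula: C18H25NO5S

C18H25NO5S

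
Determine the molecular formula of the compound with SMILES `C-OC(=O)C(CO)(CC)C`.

Heavy atoms from the SMILES: 7 C, 3 O.
Implicit hydrogens by atom environment:
  3 × C: 3 H each → 9
  2 × C: 2 H each → 4
  2 × C: no H
  2 × O: no H
  1 × O: 1 H
  Total hydrogens = 14.
Molecular formula: C7H14O3

C7H14O3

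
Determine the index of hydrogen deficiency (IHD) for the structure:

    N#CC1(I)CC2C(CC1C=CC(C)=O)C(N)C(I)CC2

6

Molecular formula from the SMILES: C15H20I2N2O.
DoU = (2C + 2 + N − H − X)/2 = (2·15 + 2 + 2 − 20 − 2)/2 = 12/2 = 6.
(Structurally: 2 ring(s) + 4 π bond(s) = 6.)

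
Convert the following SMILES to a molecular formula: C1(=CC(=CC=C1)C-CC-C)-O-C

Heavy atoms from the SMILES: 11 C, 1 O.
Implicit hydrogens by atom environment:
  4 × C (aromatic): 1 H each → 4
  3 × C: 2 H each → 6
  2 × C: 3 H each → 6
  2 × C (aromatic): no H
  1 × O: no H
  Total hydrogens = 16.
Molecular formula: C11H16O

C11H16O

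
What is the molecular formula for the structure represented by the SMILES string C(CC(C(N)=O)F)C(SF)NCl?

C5H9ClF2N2OS

Heavy atoms from the SMILES: 5 C, 1 Cl, 2 F, 2 N, 1 O, 1 S.
Implicit hydrogens by atom environment:
  2 × C: 2 H each → 4
  2 × C: 1 H each → 2
  2 × F: no H
  1 × C: no H
  1 × Cl: no H
  1 × N: 2 H
  1 × N: 1 H
  1 × O: no H
  1 × S: no H
  Total hydrogens = 9.
Molecular formula: C5H9ClF2N2OS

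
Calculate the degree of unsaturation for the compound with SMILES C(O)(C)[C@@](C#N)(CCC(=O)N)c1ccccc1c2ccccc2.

11

Molecular formula from the SMILES: C19H20N2O2.
DoU = (2C + 2 + N − H − X)/2 = (2·19 + 2 + 2 − 20 − 0)/2 = 22/2 = 11.
(Structurally: 2 ring(s) + 9 π bond(s) = 11.)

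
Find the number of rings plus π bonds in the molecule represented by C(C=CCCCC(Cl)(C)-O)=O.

2

Molecular formula from the SMILES: C8H13ClO2.
DoU = (2C + 2 + N − H − X)/2 = (2·8 + 2 + 0 − 13 − 1)/2 = 4/2 = 2.
(Structurally: 0 ring(s) + 2 π bond(s) = 2.)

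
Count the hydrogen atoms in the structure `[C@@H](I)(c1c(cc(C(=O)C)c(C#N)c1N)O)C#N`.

Hydrogens are implicit in SMILES; fill each atom to its normal valence:
  5 × C (aromatic): no H
  3 × C: no H
  2 × N: no H
  1 × C: 3 H
  1 × C (aromatic): 1 H
  1 × C: 1 H
  1 × I: no H
  1 × N: 2 H
  1 × O: 1 H
  1 × O: no H
  Total hydrogens = 8.

8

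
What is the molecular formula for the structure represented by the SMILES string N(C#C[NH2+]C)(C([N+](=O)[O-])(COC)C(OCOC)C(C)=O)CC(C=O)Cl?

Heavy atoms from the SMILES: 14 C, 1 Cl, 3 N, 7 O.
Implicit hydrogens by atom environment:
  6 × O: no H
  4 × C: 3 H each → 12
  4 × C: no H
  3 × C: 2 H each → 6
  3 × C: 1 H each → 3
  1 × Cl: no H
  1 × N (charge +1): 2 H
  1 × N: no H
  1 × N (charge +1): no H
  1 × O (charge -1): no H
  Total hydrogens = 23.
Net charge +1.
Molecular formula: C14H23ClN3O7+

C14H23ClN3O7+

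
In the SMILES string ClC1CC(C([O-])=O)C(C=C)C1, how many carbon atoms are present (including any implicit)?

8

The symbol for carbon appears 8 times in the SMILES. (Cl is a single chlorine, not C + l.)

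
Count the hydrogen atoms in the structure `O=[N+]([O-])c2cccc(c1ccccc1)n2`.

8

Hydrogens are implicit in SMILES; fill each atom to its normal valence:
  8 × C (aromatic): 1 H each → 8
  3 × C (aromatic): no H
  1 × N (aromatic): no H
  1 × N (charge +1): no H
  1 × O: no H
  1 × O (charge -1): no H
  Total hydrogens = 8.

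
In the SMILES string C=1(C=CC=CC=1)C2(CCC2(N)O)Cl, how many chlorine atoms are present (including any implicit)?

1

The symbol for chlorine appears 1 time in the SMILES.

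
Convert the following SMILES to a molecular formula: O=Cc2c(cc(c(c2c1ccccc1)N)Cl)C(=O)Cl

Heavy atoms from the SMILES: 14 C, 2 Cl, 1 N, 2 O.
Implicit hydrogens by atom environment:
  6 × C (aromatic): 1 H each → 6
  6 × C (aromatic): no H
  2 × Cl: no H
  2 × O: no H
  1 × C: 1 H
  1 × C: no H
  1 × N: 2 H
  Total hydrogens = 9.
Molecular formula: C14H9Cl2NO2

C14H9Cl2NO2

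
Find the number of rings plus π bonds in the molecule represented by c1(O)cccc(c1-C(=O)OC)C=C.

Molecular formula from the SMILES: C10H10O3.
DoU = (2C + 2 + N − H − X)/2 = (2·10 + 2 + 0 − 10 − 0)/2 = 12/2 = 6.
(Structurally: 1 ring(s) + 5 π bond(s) = 6.)

6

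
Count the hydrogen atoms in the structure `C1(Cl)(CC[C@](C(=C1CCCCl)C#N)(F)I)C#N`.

10

Hydrogens are implicit in SMILES; fill each atom to its normal valence:
  6 × C: no H
  5 × C: 2 H each → 10
  2 × Cl: no H
  2 × N: no H
  1 × F: no H
  1 × I: no H
  Total hydrogens = 10.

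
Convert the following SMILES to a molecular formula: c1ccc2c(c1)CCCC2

C10H12

Heavy atoms from the SMILES: 10 C.
Implicit hydrogens by atom environment:
  4 × C: 2 H each → 8
  4 × C (aromatic): 1 H each → 4
  2 × C (aromatic): no H
  Total hydrogens = 12.
Molecular formula: C10H12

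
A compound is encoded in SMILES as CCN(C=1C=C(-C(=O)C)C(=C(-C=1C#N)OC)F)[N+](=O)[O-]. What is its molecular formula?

Heavy atoms from the SMILES: 12 C, 1 F, 3 N, 4 O.
Implicit hydrogens by atom environment:
  5 × C (aromatic): no H
  3 × C: 3 H each → 9
  3 × O: no H
  2 × C: no H
  2 × N: no H
  1 × C: 2 H
  1 × C (aromatic): 1 H
  1 × F: no H
  1 × N (charge +1): no H
  1 × O (charge -1): no H
  Total hydrogens = 12.
Molecular formula: C12H12FN3O4

C12H12FN3O4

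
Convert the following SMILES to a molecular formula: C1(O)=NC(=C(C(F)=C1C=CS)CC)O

C9H10FNO2S

Heavy atoms from the SMILES: 9 C, 1 F, 1 N, 2 O, 1 S.
Implicit hydrogens by atom environment:
  5 × C (aromatic): no H
  2 × C: 1 H each → 2
  2 × O: 1 H each → 2
  1 × C: 3 H
  1 × C: 2 H
  1 × F: no H
  1 × N (aromatic): no H
  1 × S: 1 H
  Total hydrogens = 10.
Molecular formula: C9H10FNO2S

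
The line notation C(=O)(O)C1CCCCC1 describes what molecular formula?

Heavy atoms from the SMILES: 7 C, 2 O.
Implicit hydrogens by atom environment:
  5 × C: 2 H each → 10
  1 × C: 1 H
  1 × C: no H
  1 × O: 1 H
  1 × O: no H
  Total hydrogens = 12.
Molecular formula: C7H12O2

C7H12O2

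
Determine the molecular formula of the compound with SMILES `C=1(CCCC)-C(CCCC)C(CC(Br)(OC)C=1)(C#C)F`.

C17H26BrFO

Heavy atoms from the SMILES: 1 Br, 17 C, 1 F, 1 O.
Implicit hydrogens by atom environment:
  7 × C: 2 H each → 14
  4 × C: no H
  3 × C: 3 H each → 9
  3 × C: 1 H each → 3
  1 × Br: no H
  1 × F: no H
  1 × O: no H
  Total hydrogens = 26.
Molecular formula: C17H26BrFO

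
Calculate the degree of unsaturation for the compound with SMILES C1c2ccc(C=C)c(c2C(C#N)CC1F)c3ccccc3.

Molecular formula from the SMILES: C19H16FN.
DoU = (2C + 2 + N − H − X)/2 = (2·19 + 2 + 1 − 16 − 1)/2 = 24/2 = 12.
(Structurally: 3 ring(s) + 9 π bond(s) = 12.)

12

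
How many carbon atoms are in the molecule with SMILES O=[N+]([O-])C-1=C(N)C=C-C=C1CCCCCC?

The symbol for carbon appears 12 times in the SMILES.

12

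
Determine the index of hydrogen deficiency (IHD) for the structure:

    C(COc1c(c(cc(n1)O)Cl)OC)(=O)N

5

Molecular formula from the SMILES: C8H9ClN2O4.
DoU = (2C + 2 + N − H − X)/2 = (2·8 + 2 + 2 − 9 − 1)/2 = 10/2 = 5.
(Structurally: 1 ring(s) + 4 π bond(s) = 5.)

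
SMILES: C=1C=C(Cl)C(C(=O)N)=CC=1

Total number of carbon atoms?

7

The symbol for carbon appears 7 times in the SMILES. (Cl is a single chlorine, not C + l.)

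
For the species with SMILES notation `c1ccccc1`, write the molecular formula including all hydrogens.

C6H6

Heavy atoms from the SMILES: 6 C.
Implicit hydrogens by atom environment:
  6 × C (aromatic): 1 H each → 6
  Total hydrogens = 6.
Molecular formula: C6H6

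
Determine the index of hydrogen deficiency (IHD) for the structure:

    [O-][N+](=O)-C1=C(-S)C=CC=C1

5

Molecular formula from the SMILES: C6H5NO2S.
DoU = (2C + 2 + N − H − X)/2 = (2·6 + 2 + 1 − 5 − 0)/2 = 10/2 = 5.
(Structurally: 1 ring(s) + 4 π bond(s) = 5.)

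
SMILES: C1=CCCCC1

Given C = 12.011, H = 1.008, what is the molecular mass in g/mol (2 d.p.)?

Molecular formula: C6H10.
M = 6×12.011 + 10×1.008 = 82.15 g/mol.

82.15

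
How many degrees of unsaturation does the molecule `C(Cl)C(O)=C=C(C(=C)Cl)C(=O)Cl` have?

4

Molecular formula from the SMILES: C7H5Cl3O2.
DoU = (2C + 2 + N − H − X)/2 = (2·7 + 2 + 0 − 5 − 3)/2 = 8/2 = 4.
(Structurally: 0 ring(s) + 4 π bond(s) = 4.)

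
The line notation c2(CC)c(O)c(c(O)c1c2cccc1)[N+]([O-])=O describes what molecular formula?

C12H11NO4

Heavy atoms from the SMILES: 12 C, 1 N, 4 O.
Implicit hydrogens by atom environment:
  6 × C (aromatic): no H
  4 × C (aromatic): 1 H each → 4
  2 × O: 1 H each → 2
  1 × C: 3 H
  1 × C: 2 H
  1 × N (charge +1): no H
  1 × O: no H
  1 × O (charge -1): no H
  Total hydrogens = 11.
Molecular formula: C12H11NO4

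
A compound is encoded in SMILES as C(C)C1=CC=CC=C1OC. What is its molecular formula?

C9H12O

Heavy atoms from the SMILES: 9 C, 1 O.
Implicit hydrogens by atom environment:
  4 × C (aromatic): 1 H each → 4
  2 × C: 3 H each → 6
  2 × C (aromatic): no H
  1 × C: 2 H
  1 × O: no H
  Total hydrogens = 12.
Molecular formula: C9H12O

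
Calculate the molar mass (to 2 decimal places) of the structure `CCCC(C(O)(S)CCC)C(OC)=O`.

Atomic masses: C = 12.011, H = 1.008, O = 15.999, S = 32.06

Molecular formula: C10H20O3S.
M = 10×12.011 + 20×1.008 + 3×15.999 + 1×32.06 = 220.33 g/mol.

220.33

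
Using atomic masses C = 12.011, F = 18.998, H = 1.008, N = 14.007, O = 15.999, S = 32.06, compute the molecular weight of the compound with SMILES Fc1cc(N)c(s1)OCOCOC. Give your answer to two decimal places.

207.22

Molecular formula: C7H10FNO3S.
M = 7×12.011 + 1×18.998 + 10×1.008 + 1×14.007 + 3×15.999 + 1×32.06 = 207.22 g/mol.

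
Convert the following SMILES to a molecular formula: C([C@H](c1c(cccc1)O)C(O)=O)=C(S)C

Heavy atoms from the SMILES: 11 C, 3 O, 1 S.
Implicit hydrogens by atom environment:
  4 × C (aromatic): 1 H each → 4
  2 × C: 1 H each → 2
  2 × C: no H
  2 × C (aromatic): no H
  2 × O: 1 H each → 2
  1 × C: 3 H
  1 × O: no H
  1 × S: 1 H
  Total hydrogens = 12.
Molecular formula: C11H12O3S

C11H12O3S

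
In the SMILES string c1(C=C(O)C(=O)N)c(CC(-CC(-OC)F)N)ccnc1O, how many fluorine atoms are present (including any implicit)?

1

The symbol for fluorine appears 1 time in the SMILES.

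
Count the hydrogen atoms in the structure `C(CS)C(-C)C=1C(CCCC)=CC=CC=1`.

22

Hydrogens are implicit in SMILES; fill each atom to its normal valence:
  5 × C: 2 H each → 10
  4 × C (aromatic): 1 H each → 4
  2 × C: 3 H each → 6
  2 × C (aromatic): no H
  1 × C: 1 H
  1 × S: 1 H
  Total hydrogens = 22.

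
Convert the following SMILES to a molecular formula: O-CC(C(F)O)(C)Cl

Heavy atoms from the SMILES: 4 C, 1 Cl, 1 F, 2 O.
Implicit hydrogens by atom environment:
  2 × O: 1 H each → 2
  1 × C: 3 H
  1 × C: 2 H
  1 × C: 1 H
  1 × C: no H
  1 × Cl: no H
  1 × F: no H
  Total hydrogens = 8.
Molecular formula: C4H8ClFO2

C4H8ClFO2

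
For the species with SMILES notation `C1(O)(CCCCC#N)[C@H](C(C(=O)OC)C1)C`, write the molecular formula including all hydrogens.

Heavy atoms from the SMILES: 12 C, 1 N, 3 O.
Implicit hydrogens by atom environment:
  5 × C: 2 H each → 10
  3 × C: no H
  2 × C: 3 H each → 6
  2 × C: 1 H each → 2
  2 × O: no H
  1 × N: no H
  1 × O: 1 H
  Total hydrogens = 19.
Molecular formula: C12H19NO3

C12H19NO3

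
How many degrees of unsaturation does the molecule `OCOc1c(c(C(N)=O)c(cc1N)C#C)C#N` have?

9

Molecular formula from the SMILES: C11H9N3O3.
DoU = (2C + 2 + N − H − X)/2 = (2·11 + 2 + 3 − 9 − 0)/2 = 18/2 = 9.
(Structurally: 1 ring(s) + 8 π bond(s) = 9.)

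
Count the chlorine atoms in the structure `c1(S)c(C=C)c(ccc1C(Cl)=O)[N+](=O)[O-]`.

The symbol for chlorine appears 1 time in the SMILES.

1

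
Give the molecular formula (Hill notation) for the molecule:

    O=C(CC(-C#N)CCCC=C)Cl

C9H12ClNO

Heavy atoms from the SMILES: 9 C, 1 Cl, 1 N, 1 O.
Implicit hydrogens by atom environment:
  5 × C: 2 H each → 10
  2 × C: 1 H each → 2
  2 × C: no H
  1 × Cl: no H
  1 × N: no H
  1 × O: no H
  Total hydrogens = 12.
Molecular formula: C9H12ClNO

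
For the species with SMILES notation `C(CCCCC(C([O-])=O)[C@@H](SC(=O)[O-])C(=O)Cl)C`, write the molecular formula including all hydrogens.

Heavy atoms from the SMILES: 11 C, 1 Cl, 5 O, 1 S.
Implicit hydrogens by atom environment:
  5 × C: 2 H each → 10
  3 × C: no H
  3 × O: no H
  2 × C: 1 H each → 2
  2 × O (charge -1): no H
  1 × C: 3 H
  1 × Cl: no H
  1 × S: no H
  Total hydrogens = 15.
Net charge -2.
Molecular formula: [C11H15ClO5S]2-

[C11H15ClO5S]2-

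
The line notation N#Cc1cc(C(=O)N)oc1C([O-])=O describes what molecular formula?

C7H3N2O4-

Heavy atoms from the SMILES: 7 C, 2 N, 4 O.
Implicit hydrogens by atom environment:
  3 × C (aromatic): no H
  3 × C: no H
  2 × O: no H
  1 × C (aromatic): 1 H
  1 × N: 2 H
  1 × N: no H
  1 × O (aromatic): no H
  1 × O (charge -1): no H
  Total hydrogens = 3.
Net charge -1.
Molecular formula: C7H3N2O4-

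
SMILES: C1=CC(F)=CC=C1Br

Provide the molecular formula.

C6H4BrF

Heavy atoms from the SMILES: 1 Br, 6 C, 1 F.
Implicit hydrogens by atom environment:
  4 × C (aromatic): 1 H each → 4
  2 × C (aromatic): no H
  1 × Br: no H
  1 × F: no H
  Total hydrogens = 4.
Molecular formula: C6H4BrF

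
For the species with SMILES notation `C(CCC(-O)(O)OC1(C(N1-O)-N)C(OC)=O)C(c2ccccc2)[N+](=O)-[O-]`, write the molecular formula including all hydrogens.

C15H21N3O8

Heavy atoms from the SMILES: 15 C, 3 N, 8 O.
Implicit hydrogens by atom environment:
  5 × C (aromatic): 1 H each → 5
  4 × O: no H
  3 × C: 2 H each → 6
  3 × C: no H
  3 × O: 1 H each → 3
  2 × C: 1 H each → 2
  1 × C: 3 H
  1 × C (aromatic): no H
  1 × N: 2 H
  1 × N: no H
  1 × N (charge +1): no H
  1 × O (charge -1): no H
  Total hydrogens = 21.
Molecular formula: C15H21N3O8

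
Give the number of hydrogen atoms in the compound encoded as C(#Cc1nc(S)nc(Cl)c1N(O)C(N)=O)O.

Hydrogens are implicit in SMILES; fill each atom to its normal valence:
  4 × C (aromatic): no H
  3 × C: no H
  2 × N (aromatic): no H
  2 × O: 1 H each → 2
  1 × Cl: no H
  1 × N: 2 H
  1 × N: no H
  1 × O: no H
  1 × S: 1 H
  Total hydrogens = 5.

5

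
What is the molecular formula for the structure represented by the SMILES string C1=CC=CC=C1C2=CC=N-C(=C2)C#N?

C12H8N2

Heavy atoms from the SMILES: 12 C, 2 N.
Implicit hydrogens by atom environment:
  8 × C (aromatic): 1 H each → 8
  3 × C (aromatic): no H
  1 × C: no H
  1 × N (aromatic): no H
  1 × N: no H
  Total hydrogens = 8.
Molecular formula: C12H8N2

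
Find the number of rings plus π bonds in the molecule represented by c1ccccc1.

4

Molecular formula from the SMILES: C6H6.
DoU = (2C + 2 + N − H − X)/2 = (2·6 + 2 + 0 − 6 − 0)/2 = 8/2 = 4.
(Structurally: 1 ring(s) + 3 π bond(s) = 4.)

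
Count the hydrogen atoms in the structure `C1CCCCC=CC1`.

14

Hydrogens are implicit in SMILES; fill each atom to its normal valence:
  6 × C: 2 H each → 12
  2 × C: 1 H each → 2
  Total hydrogens = 14.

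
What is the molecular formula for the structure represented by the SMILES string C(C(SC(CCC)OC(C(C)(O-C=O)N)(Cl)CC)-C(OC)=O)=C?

C15H26ClNO5S

Heavy atoms from the SMILES: 15 C, 1 Cl, 1 N, 5 O, 1 S.
Implicit hydrogens by atom environment:
  5 × O: no H
  4 × C: 3 H each → 12
  4 × C: 2 H each → 8
  4 × C: 1 H each → 4
  3 × C: no H
  1 × Cl: no H
  1 × N: 2 H
  1 × S: no H
  Total hydrogens = 26.
Molecular formula: C15H26ClNO5S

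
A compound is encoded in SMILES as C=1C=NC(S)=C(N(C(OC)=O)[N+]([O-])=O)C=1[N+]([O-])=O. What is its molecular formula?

Heavy atoms from the SMILES: 7 C, 4 N, 6 O, 1 S.
Implicit hydrogens by atom environment:
  4 × O: no H
  3 × C (aromatic): no H
  2 × C (aromatic): 1 H each → 2
  2 × N (charge +1): no H
  2 × O (charge -1): no H
  1 × C: 3 H
  1 × C: no H
  1 × N (aromatic): no H
  1 × N: no H
  1 × S: 1 H
  Total hydrogens = 6.
Molecular formula: C7H6N4O6S

C7H6N4O6S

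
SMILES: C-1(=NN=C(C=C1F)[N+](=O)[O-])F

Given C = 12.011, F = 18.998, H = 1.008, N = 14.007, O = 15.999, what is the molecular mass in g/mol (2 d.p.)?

161.07

Molecular formula: C4HF2N3O2.
M = 4×12.011 + 2×18.998 + 1×1.008 + 3×14.007 + 2×15.999 = 161.07 g/mol.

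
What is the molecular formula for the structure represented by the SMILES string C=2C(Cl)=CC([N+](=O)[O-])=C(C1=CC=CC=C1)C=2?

Heavy atoms from the SMILES: 12 C, 1 Cl, 1 N, 2 O.
Implicit hydrogens by atom environment:
  8 × C (aromatic): 1 H each → 8
  4 × C (aromatic): no H
  1 × Cl: no H
  1 × N (charge +1): no H
  1 × O: no H
  1 × O (charge -1): no H
  Total hydrogens = 8.
Molecular formula: C12H8ClNO2

C12H8ClNO2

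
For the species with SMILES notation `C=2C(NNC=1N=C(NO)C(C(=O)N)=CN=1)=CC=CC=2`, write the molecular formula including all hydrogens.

C11H12N6O2

Heavy atoms from the SMILES: 11 C, 6 N, 2 O.
Implicit hydrogens by atom environment:
  6 × C (aromatic): 1 H each → 6
  4 × C (aromatic): no H
  3 × N: 1 H each → 3
  2 × N (aromatic): no H
  1 × C: no H
  1 × N: 2 H
  1 × O: 1 H
  1 × O: no H
  Total hydrogens = 12.
Molecular formula: C11H12N6O2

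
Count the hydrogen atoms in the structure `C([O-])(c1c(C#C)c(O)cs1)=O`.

3

Hydrogens are implicit in SMILES; fill each atom to its normal valence:
  3 × C (aromatic): no H
  2 × C: no H
  1 × C (aromatic): 1 H
  1 × C: 1 H
  1 × O: 1 H
  1 × O: no H
  1 × O (charge -1): no H
  1 × S (aromatic): no H
  Total hydrogens = 3.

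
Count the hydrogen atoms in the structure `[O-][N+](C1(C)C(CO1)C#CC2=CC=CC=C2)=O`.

Hydrogens are implicit in SMILES; fill each atom to its normal valence:
  5 × C (aromatic): 1 H each → 5
  3 × C: no H
  2 × O: no H
  1 × C: 3 H
  1 × C: 2 H
  1 × C: 1 H
  1 × C (aromatic): no H
  1 × N (charge +1): no H
  1 × O (charge -1): no H
  Total hydrogens = 11.

11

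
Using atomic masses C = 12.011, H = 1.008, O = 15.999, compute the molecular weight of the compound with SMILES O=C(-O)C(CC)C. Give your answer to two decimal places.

Molecular formula: C5H10O2.
M = 5×12.011 + 10×1.008 + 2×15.999 = 102.13 g/mol.

102.13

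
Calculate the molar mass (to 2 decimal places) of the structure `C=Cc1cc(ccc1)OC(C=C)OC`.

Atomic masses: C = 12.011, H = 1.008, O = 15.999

Molecular formula: C12H14O2.
M = 12×12.011 + 14×1.008 + 2×15.999 = 190.24 g/mol.

190.24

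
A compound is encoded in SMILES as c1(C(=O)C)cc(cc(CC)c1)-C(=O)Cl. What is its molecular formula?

C11H11ClO2

Heavy atoms from the SMILES: 11 C, 1 Cl, 2 O.
Implicit hydrogens by atom environment:
  3 × C (aromatic): 1 H each → 3
  3 × C (aromatic): no H
  2 × C: 3 H each → 6
  2 × C: no H
  2 × O: no H
  1 × C: 2 H
  1 × Cl: no H
  Total hydrogens = 11.
Molecular formula: C11H11ClO2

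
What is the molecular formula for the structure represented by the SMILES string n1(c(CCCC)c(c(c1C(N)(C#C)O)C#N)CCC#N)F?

Heavy atoms from the SMILES: 15 C, 1 F, 4 N, 1 O.
Implicit hydrogens by atom environment:
  5 × C: 2 H each → 10
  4 × C (aromatic): no H
  4 × C: no H
  2 × N: no H
  1 × C: 3 H
  1 × C: 1 H
  1 × F: no H
  1 × N: 2 H
  1 × N (aromatic): no H
  1 × O: 1 H
  Total hydrogens = 17.
Molecular formula: C15H17FN4O

C15H17FN4O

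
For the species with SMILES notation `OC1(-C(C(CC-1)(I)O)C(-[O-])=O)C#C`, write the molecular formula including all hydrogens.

Heavy atoms from the SMILES: 8 C, 1 I, 4 O.
Implicit hydrogens by atom environment:
  4 × C: no H
  2 × C: 2 H each → 4
  2 × C: 1 H each → 2
  2 × O: 1 H each → 2
  1 × I: no H
  1 × O: no H
  1 × O (charge -1): no H
  Total hydrogens = 8.
Net charge -1.
Molecular formula: C8H8IO4-

C8H8IO4-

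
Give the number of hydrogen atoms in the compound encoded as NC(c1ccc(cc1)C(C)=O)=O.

Hydrogens are implicit in SMILES; fill each atom to its normal valence:
  4 × C (aromatic): 1 H each → 4
  2 × C (aromatic): no H
  2 × C: no H
  2 × O: no H
  1 × C: 3 H
  1 × N: 2 H
  Total hydrogens = 9.

9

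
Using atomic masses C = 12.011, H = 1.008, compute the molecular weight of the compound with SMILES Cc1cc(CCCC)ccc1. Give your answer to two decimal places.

148.25

Molecular formula: C11H16.
M = 11×12.011 + 16×1.008 = 148.25 g/mol.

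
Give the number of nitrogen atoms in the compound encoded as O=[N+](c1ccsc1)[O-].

1

The symbol for nitrogen appears 1 time in the SMILES.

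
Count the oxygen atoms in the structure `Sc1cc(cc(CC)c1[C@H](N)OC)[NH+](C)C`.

The symbol for oxygen appears 1 time in the SMILES.

1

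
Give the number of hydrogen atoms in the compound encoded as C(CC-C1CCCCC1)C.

20

Hydrogens are implicit in SMILES; fill each atom to its normal valence:
  8 × C: 2 H each → 16
  1 × C: 3 H
  1 × C: 1 H
  Total hydrogens = 20.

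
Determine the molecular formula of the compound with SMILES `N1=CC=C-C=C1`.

Heavy atoms from the SMILES: 5 C, 1 N.
Implicit hydrogens by atom environment:
  5 × C (aromatic): 1 H each → 5
  1 × N (aromatic): no H
  Total hydrogens = 5.
Molecular formula: C5H5N

C5H5N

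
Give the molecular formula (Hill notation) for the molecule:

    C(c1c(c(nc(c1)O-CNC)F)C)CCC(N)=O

Heavy atoms from the SMILES: 12 C, 1 F, 3 N, 2 O.
Implicit hydrogens by atom environment:
  4 × C: 2 H each → 8
  4 × C (aromatic): no H
  2 × C: 3 H each → 6
  2 × O: no H
  1 × C (aromatic): 1 H
  1 × C: no H
  1 × F: no H
  1 × N: 2 H
  1 × N: 1 H
  1 × N (aromatic): no H
  Total hydrogens = 18.
Molecular formula: C12H18FN3O2

C12H18FN3O2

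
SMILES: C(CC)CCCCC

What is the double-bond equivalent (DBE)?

Molecular formula from the SMILES: C8H18.
DoU = (2C + 2 + N − H − X)/2 = (2·8 + 2 + 0 − 18 − 0)/2 = 0/2 = 0.
(Structurally: 0 ring(s) + 0 π bond(s) = 0.)

0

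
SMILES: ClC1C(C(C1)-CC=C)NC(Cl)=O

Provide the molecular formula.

Heavy atoms from the SMILES: 8 C, 2 Cl, 1 N, 1 O.
Implicit hydrogens by atom environment:
  4 × C: 1 H each → 4
  3 × C: 2 H each → 6
  2 × Cl: no H
  1 × C: no H
  1 × N: 1 H
  1 × O: no H
  Total hydrogens = 11.
Molecular formula: C8H11Cl2NO

C8H11Cl2NO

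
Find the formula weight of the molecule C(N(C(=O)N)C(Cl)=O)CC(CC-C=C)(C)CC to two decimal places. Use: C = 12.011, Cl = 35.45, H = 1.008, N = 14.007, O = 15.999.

Molecular formula: C12H21ClN2O2.
M = 12×12.011 + 1×35.45 + 21×1.008 + 2×14.007 + 2×15.999 = 260.76 g/mol.

260.76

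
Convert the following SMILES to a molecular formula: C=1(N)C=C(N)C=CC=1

Heavy atoms from the SMILES: 6 C, 2 N.
Implicit hydrogens by atom environment:
  4 × C (aromatic): 1 H each → 4
  2 × C (aromatic): no H
  2 × N: 2 H each → 4
  Total hydrogens = 8.
Molecular formula: C6H8N2

C6H8N2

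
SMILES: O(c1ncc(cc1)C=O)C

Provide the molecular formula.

C7H7NO2

Heavy atoms from the SMILES: 7 C, 1 N, 2 O.
Implicit hydrogens by atom environment:
  3 × C (aromatic): 1 H each → 3
  2 × C (aromatic): no H
  2 × O: no H
  1 × C: 3 H
  1 × C: 1 H
  1 × N (aromatic): no H
  Total hydrogens = 7.
Molecular formula: C7H7NO2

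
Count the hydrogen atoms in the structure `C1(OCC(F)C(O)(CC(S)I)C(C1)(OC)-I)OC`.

Hydrogens are implicit in SMILES; fill each atom to its normal valence:
  3 × C: 2 H each → 6
  3 × C: 1 H each → 3
  3 × O: no H
  2 × C: 3 H each → 6
  2 × C: no H
  2 × I: no H
  1 × F: no H
  1 × O: 1 H
  1 × S: 1 H
  Total hydrogens = 17.

17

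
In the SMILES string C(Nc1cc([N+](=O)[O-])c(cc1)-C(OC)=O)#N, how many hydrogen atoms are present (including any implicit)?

Hydrogens are implicit in SMILES; fill each atom to its normal valence:
  3 × C (aromatic): 1 H each → 3
  3 × C (aromatic): no H
  3 × O: no H
  2 × C: no H
  1 × C: 3 H
  1 × N: 1 H
  1 × N (charge +1): no H
  1 × N: no H
  1 × O (charge -1): no H
  Total hydrogens = 7.

7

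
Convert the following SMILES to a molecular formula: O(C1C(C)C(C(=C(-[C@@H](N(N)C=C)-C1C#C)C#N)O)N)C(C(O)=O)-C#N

C16H19N5O4

Heavy atoms from the SMILES: 16 C, 5 N, 4 O.
Implicit hydrogens by atom environment:
  8 × C: 1 H each → 8
  6 × C: no H
  3 × N: no H
  2 × N: 2 H each → 4
  2 × O: 1 H each → 2
  2 × O: no H
  1 × C: 3 H
  1 × C: 2 H
  Total hydrogens = 19.
Molecular formula: C16H19N5O4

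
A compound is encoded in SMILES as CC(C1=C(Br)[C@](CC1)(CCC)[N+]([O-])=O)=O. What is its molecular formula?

Heavy atoms from the SMILES: 1 Br, 10 C, 1 N, 3 O.
Implicit hydrogens by atom environment:
  4 × C: 2 H each → 8
  4 × C: no H
  2 × C: 3 H each → 6
  2 × O: no H
  1 × Br: no H
  1 × N (charge +1): no H
  1 × O (charge -1): no H
  Total hydrogens = 14.
Molecular formula: C10H14BrNO3

C10H14BrNO3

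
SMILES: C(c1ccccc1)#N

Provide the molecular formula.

Heavy atoms from the SMILES: 7 C, 1 N.
Implicit hydrogens by atom environment:
  5 × C (aromatic): 1 H each → 5
  1 × C (aromatic): no H
  1 × C: no H
  1 × N: no H
  Total hydrogens = 5.
Molecular formula: C7H5N

C7H5N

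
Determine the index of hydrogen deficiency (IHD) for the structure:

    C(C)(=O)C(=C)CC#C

Molecular formula from the SMILES: C7H8O.
DoU = (2C + 2 + N − H − X)/2 = (2·7 + 2 + 0 − 8 − 0)/2 = 8/2 = 4.
(Structurally: 0 ring(s) + 4 π bond(s) = 4.)

4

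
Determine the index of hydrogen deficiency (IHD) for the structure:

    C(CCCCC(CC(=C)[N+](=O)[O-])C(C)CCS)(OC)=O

Molecular formula from the SMILES: C14H25NO4S.
DoU = (2C + 2 + N − H − X)/2 = (2·14 + 2 + 1 − 25 − 0)/2 = 6/2 = 3.
(Structurally: 0 ring(s) + 3 π bond(s) = 3.)

3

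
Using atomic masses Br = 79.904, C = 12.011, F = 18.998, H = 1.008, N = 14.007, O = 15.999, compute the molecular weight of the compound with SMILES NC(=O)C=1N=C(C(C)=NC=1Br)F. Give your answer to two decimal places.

234.03

Molecular formula: C6H5BrFN3O.
M = 1×79.904 + 6×12.011 + 1×18.998 + 5×1.008 + 3×14.007 + 1×15.999 = 234.03 g/mol.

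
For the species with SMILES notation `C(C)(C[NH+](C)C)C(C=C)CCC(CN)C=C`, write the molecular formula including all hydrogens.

Heavy atoms from the SMILES: 14 C, 2 N.
Implicit hydrogens by atom environment:
  6 × C: 2 H each → 12
  5 × C: 1 H each → 5
  3 × C: 3 H each → 9
  1 × N: 2 H
  1 × N (charge +1): 1 H
  Total hydrogens = 29.
Net charge +1.
Molecular formula: C14H29N2+

C14H29N2+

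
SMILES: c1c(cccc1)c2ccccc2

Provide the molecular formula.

Heavy atoms from the SMILES: 12 C.
Implicit hydrogens by atom environment:
  10 × C (aromatic): 1 H each → 10
  2 × C (aromatic): no H
  Total hydrogens = 10.
Molecular formula: C12H10

C12H10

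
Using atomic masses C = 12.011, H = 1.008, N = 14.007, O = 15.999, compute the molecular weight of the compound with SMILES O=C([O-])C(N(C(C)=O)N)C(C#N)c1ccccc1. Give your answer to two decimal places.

Molecular formula: C12H12N3O3-.
M = 12×12.011 + 12×1.008 + 3×14.007 + 3×15.999 = 246.25 g/mol.

246.25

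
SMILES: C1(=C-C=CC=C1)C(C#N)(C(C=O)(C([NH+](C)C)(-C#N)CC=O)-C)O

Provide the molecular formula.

C17H20N3O3+

Heavy atoms from the SMILES: 17 C, 3 N, 3 O.
Implicit hydrogens by atom environment:
  5 × C (aromatic): 1 H each → 5
  5 × C: no H
  3 × C: 3 H each → 9
  2 × C: 1 H each → 2
  2 × N: no H
  2 × O: no H
  1 × C: 2 H
  1 × C (aromatic): no H
  1 × N (charge +1): 1 H
  1 × O: 1 H
  Total hydrogens = 20.
Net charge +1.
Molecular formula: C17H20N3O3+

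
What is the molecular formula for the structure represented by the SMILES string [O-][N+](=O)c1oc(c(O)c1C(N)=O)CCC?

Heavy atoms from the SMILES: 8 C, 2 N, 5 O.
Implicit hydrogens by atom environment:
  4 × C (aromatic): no H
  2 × C: 2 H each → 4
  2 × O: no H
  1 × C: 3 H
  1 × C: no H
  1 × N: 2 H
  1 × N (charge +1): no H
  1 × O: 1 H
  1 × O (aromatic): no H
  1 × O (charge -1): no H
  Total hydrogens = 10.
Molecular formula: C8H10N2O5

C8H10N2O5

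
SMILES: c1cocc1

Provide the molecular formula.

C4H4O

Heavy atoms from the SMILES: 4 C, 1 O.
Implicit hydrogens by atom environment:
  4 × C (aromatic): 1 H each → 4
  1 × O (aromatic): no H
  Total hydrogens = 4.
Molecular formula: C4H4O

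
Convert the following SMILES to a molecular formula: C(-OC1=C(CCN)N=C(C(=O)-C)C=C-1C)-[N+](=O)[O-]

C11H15N3O4

Heavy atoms from the SMILES: 11 C, 3 N, 4 O.
Implicit hydrogens by atom environment:
  4 × C (aromatic): no H
  3 × C: 2 H each → 6
  3 × O: no H
  2 × C: 3 H each → 6
  1 × C (aromatic): 1 H
  1 × C: no H
  1 × N: 2 H
  1 × N (aromatic): no H
  1 × N (charge +1): no H
  1 × O (charge -1): no H
  Total hydrogens = 15.
Molecular formula: C11H15N3O4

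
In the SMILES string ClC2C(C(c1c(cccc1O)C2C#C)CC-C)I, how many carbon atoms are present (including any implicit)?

15

The symbol for carbon appears 15 times in the SMILES. Lowercase c denotes aromatic carbon and counts toward C.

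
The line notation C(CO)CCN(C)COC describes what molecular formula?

C7H17NO2

Heavy atoms from the SMILES: 7 C, 1 N, 2 O.
Implicit hydrogens by atom environment:
  5 × C: 2 H each → 10
  2 × C: 3 H each → 6
  1 × N: no H
  1 × O: 1 H
  1 × O: no H
  Total hydrogens = 17.
Molecular formula: C7H17NO2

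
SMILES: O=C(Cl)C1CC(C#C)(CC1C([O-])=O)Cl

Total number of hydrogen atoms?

7

Hydrogens are implicit in SMILES; fill each atom to its normal valence:
  4 × C: no H
  3 × C: 1 H each → 3
  2 × C: 2 H each → 4
  2 × Cl: no H
  2 × O: no H
  1 × O (charge -1): no H
  Total hydrogens = 7.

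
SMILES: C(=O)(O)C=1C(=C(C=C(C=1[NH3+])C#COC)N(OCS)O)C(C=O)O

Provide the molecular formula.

C13H15N2O7S+

Heavy atoms from the SMILES: 13 C, 2 N, 7 O, 1 S.
Implicit hydrogens by atom environment:
  5 × C (aromatic): no H
  4 × O: no H
  3 × C: no H
  3 × O: 1 H each → 3
  2 × C: 1 H each → 2
  1 × C: 3 H
  1 × C: 2 H
  1 × C (aromatic): 1 H
  1 × N (charge +1): 3 H
  1 × N: no H
  1 × S: 1 H
  Total hydrogens = 15.
Net charge +1.
Molecular formula: C13H15N2O7S+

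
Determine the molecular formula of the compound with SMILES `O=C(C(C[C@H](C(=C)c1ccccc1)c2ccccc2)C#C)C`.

C21H20O

Heavy atoms from the SMILES: 21 C, 1 O.
Implicit hydrogens by atom environment:
  10 × C (aromatic): 1 H each → 10
  3 × C: 1 H each → 3
  3 × C: no H
  2 × C: 2 H each → 4
  2 × C (aromatic): no H
  1 × C: 3 H
  1 × O: no H
  Total hydrogens = 20.
Molecular formula: C21H20O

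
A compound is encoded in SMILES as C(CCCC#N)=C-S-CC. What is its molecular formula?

C8H13NS

Heavy atoms from the SMILES: 8 C, 1 N, 1 S.
Implicit hydrogens by atom environment:
  4 × C: 2 H each → 8
  2 × C: 1 H each → 2
  1 × C: 3 H
  1 × C: no H
  1 × N: no H
  1 × S: no H
  Total hydrogens = 13.
Molecular formula: C8H13NS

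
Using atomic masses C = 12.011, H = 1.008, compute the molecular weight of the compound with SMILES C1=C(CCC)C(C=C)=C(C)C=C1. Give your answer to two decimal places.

Molecular formula: C12H16.
M = 12×12.011 + 16×1.008 = 160.26 g/mol.

160.26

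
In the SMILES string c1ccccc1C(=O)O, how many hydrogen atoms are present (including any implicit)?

6

Hydrogens are implicit in SMILES; fill each atom to its normal valence:
  5 × C (aromatic): 1 H each → 5
  1 × C (aromatic): no H
  1 × C: no H
  1 × O: 1 H
  1 × O: no H
  Total hydrogens = 6.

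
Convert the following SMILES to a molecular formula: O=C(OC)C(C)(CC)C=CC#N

C9H13NO2

Heavy atoms from the SMILES: 9 C, 1 N, 2 O.
Implicit hydrogens by atom environment:
  3 × C: 3 H each → 9
  3 × C: no H
  2 × C: 1 H each → 2
  2 × O: no H
  1 × C: 2 H
  1 × N: no H
  Total hydrogens = 13.
Molecular formula: C9H13NO2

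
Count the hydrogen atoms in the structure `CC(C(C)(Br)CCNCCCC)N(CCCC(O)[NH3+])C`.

35

Hydrogens are implicit in SMILES; fill each atom to its normal valence:
  8 × C: 2 H each → 16
  4 × C: 3 H each → 12
  2 × C: 1 H each → 2
  1 × Br: no H
  1 × C: no H
  1 × N (charge +1): 3 H
  1 × N: 1 H
  1 × N: no H
  1 × O: 1 H
  Total hydrogens = 35.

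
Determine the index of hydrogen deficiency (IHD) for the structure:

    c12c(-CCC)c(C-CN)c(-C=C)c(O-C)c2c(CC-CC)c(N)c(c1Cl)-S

8

Molecular formula from the SMILES: C22H31ClN2OS.
DoU = (2C + 2 + N − H − X)/2 = (2·22 + 2 + 2 − 31 − 1)/2 = 16/2 = 8.
(Structurally: 2 ring(s) + 6 π bond(s) = 8.)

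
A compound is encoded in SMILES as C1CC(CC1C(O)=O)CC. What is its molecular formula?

C8H14O2

Heavy atoms from the SMILES: 8 C, 2 O.
Implicit hydrogens by atom environment:
  4 × C: 2 H each → 8
  2 × C: 1 H each → 2
  1 × C: 3 H
  1 × C: no H
  1 × O: 1 H
  1 × O: no H
  Total hydrogens = 14.
Molecular formula: C8H14O2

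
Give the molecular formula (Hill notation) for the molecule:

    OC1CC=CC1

Heavy atoms from the SMILES: 5 C, 1 O.
Implicit hydrogens by atom environment:
  3 × C: 1 H each → 3
  2 × C: 2 H each → 4
  1 × O: 1 H
  Total hydrogens = 8.
Molecular formula: C5H8O

C5H8O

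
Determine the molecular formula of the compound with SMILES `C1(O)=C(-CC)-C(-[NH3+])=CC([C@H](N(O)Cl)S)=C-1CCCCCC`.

C15H26ClN2O2S+

Heavy atoms from the SMILES: 15 C, 1 Cl, 2 N, 2 O, 1 S.
Implicit hydrogens by atom environment:
  6 × C: 2 H each → 12
  5 × C (aromatic): no H
  2 × C: 3 H each → 6
  2 × O: 1 H each → 2
  1 × C (aromatic): 1 H
  1 × C: 1 H
  1 × Cl: no H
  1 × N (charge +1): 3 H
  1 × N: no H
  1 × S: 1 H
  Total hydrogens = 26.
Net charge +1.
Molecular formula: C15H26ClN2O2S+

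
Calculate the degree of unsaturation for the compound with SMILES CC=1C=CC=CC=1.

Molecular formula from the SMILES: C7H8.
DoU = (2C + 2 + N − H − X)/2 = (2·7 + 2 + 0 − 8 − 0)/2 = 8/2 = 4.
(Structurally: 1 ring(s) + 3 π bond(s) = 4.)

4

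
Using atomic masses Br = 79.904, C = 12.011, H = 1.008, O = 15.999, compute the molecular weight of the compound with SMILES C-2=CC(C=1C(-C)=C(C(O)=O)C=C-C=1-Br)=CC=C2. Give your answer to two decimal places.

291.14

Molecular formula: C14H11BrO2.
M = 1×79.904 + 14×12.011 + 11×1.008 + 2×15.999 = 291.14 g/mol.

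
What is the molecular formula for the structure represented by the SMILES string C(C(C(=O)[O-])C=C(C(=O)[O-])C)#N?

[C7H5NO4]2-

Heavy atoms from the SMILES: 7 C, 1 N, 4 O.
Implicit hydrogens by atom environment:
  4 × C: no H
  2 × C: 1 H each → 2
  2 × O: no H
  2 × O (charge -1): no H
  1 × C: 3 H
  1 × N: no H
  Total hydrogens = 5.
Net charge -2.
Molecular formula: [C7H5NO4]2-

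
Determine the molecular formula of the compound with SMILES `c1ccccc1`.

C6H6

Heavy atoms from the SMILES: 6 C.
Implicit hydrogens by atom environment:
  6 × C (aromatic): 1 H each → 6
  Total hydrogens = 6.
Molecular formula: C6H6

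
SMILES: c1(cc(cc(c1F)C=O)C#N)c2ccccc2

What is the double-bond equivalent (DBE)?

11

Molecular formula from the SMILES: C14H8FNO.
DoU = (2C + 2 + N − H − X)/2 = (2·14 + 2 + 1 − 8 − 1)/2 = 22/2 = 11.
(Structurally: 2 ring(s) + 9 π bond(s) = 11.)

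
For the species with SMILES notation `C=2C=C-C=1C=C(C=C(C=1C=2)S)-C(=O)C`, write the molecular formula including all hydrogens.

Heavy atoms from the SMILES: 12 C, 1 O, 1 S.
Implicit hydrogens by atom environment:
  6 × C (aromatic): 1 H each → 6
  4 × C (aromatic): no H
  1 × C: 3 H
  1 × C: no H
  1 × O: no H
  1 × S: 1 H
  Total hydrogens = 10.
Molecular formula: C12H10OS

C12H10OS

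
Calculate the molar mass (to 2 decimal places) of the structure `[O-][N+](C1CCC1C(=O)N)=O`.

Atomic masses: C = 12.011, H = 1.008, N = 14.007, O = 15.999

Molecular formula: C5H8N2O3.
M = 5×12.011 + 8×1.008 + 2×14.007 + 3×15.999 = 144.13 g/mol.

144.13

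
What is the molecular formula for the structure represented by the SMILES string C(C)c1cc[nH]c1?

Heavy atoms from the SMILES: 6 C, 1 N.
Implicit hydrogens by atom environment:
  3 × C (aromatic): 1 H each → 3
  1 × C: 3 H
  1 × C: 2 H
  1 × C (aromatic): no H
  1 × N (aromatic): 1 H
  Total hydrogens = 9.
Molecular formula: C6H9N

C6H9N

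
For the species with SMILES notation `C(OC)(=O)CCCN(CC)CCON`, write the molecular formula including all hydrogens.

C9H20N2O3

Heavy atoms from the SMILES: 9 C, 2 N, 3 O.
Implicit hydrogens by atom environment:
  6 × C: 2 H each → 12
  3 × O: no H
  2 × C: 3 H each → 6
  1 × C: no H
  1 × N: 2 H
  1 × N: no H
  Total hydrogens = 20.
Molecular formula: C9H20N2O3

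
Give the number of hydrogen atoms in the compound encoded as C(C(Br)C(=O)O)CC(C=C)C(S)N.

Hydrogens are implicit in SMILES; fill each atom to its normal valence:
  4 × C: 1 H each → 4
  3 × C: 2 H each → 6
  1 × Br: no H
  1 × C: no H
  1 × N: 2 H
  1 × O: 1 H
  1 × O: no H
  1 × S: 1 H
  Total hydrogens = 14.

14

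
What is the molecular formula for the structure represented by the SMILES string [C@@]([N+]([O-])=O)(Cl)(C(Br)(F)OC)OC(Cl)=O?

Heavy atoms from the SMILES: 1 Br, 4 C, 2 Cl, 1 F, 1 N, 5 O.
Implicit hydrogens by atom environment:
  4 × O: no H
  3 × C: no H
  2 × Cl: no H
  1 × Br: no H
  1 × C: 3 H
  1 × F: no H
  1 × N (charge +1): no H
  1 × O (charge -1): no H
  Total hydrogens = 3.
Molecular formula: C4H3BrCl2FNO5

C4H3BrCl2FNO5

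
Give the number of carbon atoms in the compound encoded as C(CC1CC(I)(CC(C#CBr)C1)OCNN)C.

12

The symbol for carbon appears 12 times in the SMILES.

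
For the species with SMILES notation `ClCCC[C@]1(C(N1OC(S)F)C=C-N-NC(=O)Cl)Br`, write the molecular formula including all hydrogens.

C9H13BrCl2FN3O2S

Heavy atoms from the SMILES: 1 Br, 9 C, 2 Cl, 1 F, 3 N, 2 O, 1 S.
Implicit hydrogens by atom environment:
  4 × C: 1 H each → 4
  3 × C: 2 H each → 6
  2 × C: no H
  2 × Cl: no H
  2 × N: 1 H each → 2
  2 × O: no H
  1 × Br: no H
  1 × F: no H
  1 × N: no H
  1 × S: 1 H
  Total hydrogens = 13.
Molecular formula: C9H13BrCl2FN3O2S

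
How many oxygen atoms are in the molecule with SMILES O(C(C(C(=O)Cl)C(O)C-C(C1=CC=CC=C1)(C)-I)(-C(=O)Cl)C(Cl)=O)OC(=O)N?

The symbol for oxygen appears 7 times in the SMILES.

7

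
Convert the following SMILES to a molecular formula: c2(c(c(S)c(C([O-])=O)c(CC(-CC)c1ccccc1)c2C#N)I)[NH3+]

C18H17IN2O2S

Heavy atoms from the SMILES: 18 C, 1 I, 2 N, 2 O, 1 S.
Implicit hydrogens by atom environment:
  7 × C (aromatic): no H
  5 × C (aromatic): 1 H each → 5
  2 × C: 2 H each → 4
  2 × C: no H
  1 × C: 3 H
  1 × C: 1 H
  1 × I: no H
  1 × N (charge +1): 3 H
  1 × N: no H
  1 × O: no H
  1 × O (charge -1): no H
  1 × S: 1 H
  Total hydrogens = 17.
Molecular formula: C18H17IN2O2S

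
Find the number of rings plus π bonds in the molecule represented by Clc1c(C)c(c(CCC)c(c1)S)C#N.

Molecular formula from the SMILES: C11H12ClNS.
DoU = (2C + 2 + N − H − X)/2 = (2·11 + 2 + 1 − 12 − 1)/2 = 12/2 = 6.
(Structurally: 1 ring(s) + 5 π bond(s) = 6.)

6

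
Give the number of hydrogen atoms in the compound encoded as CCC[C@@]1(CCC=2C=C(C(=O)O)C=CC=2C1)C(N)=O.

19

Hydrogens are implicit in SMILES; fill each atom to its normal valence:
  5 × C: 2 H each → 10
  3 × C (aromatic): 1 H each → 3
  3 × C (aromatic): no H
  3 × C: no H
  2 × O: no H
  1 × C: 3 H
  1 × N: 2 H
  1 × O: 1 H
  Total hydrogens = 19.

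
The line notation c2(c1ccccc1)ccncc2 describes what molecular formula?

Heavy atoms from the SMILES: 11 C, 1 N.
Implicit hydrogens by atom environment:
  9 × C (aromatic): 1 H each → 9
  2 × C (aromatic): no H
  1 × N (aromatic): no H
  Total hydrogens = 9.
Molecular formula: C11H9N

C11H9N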